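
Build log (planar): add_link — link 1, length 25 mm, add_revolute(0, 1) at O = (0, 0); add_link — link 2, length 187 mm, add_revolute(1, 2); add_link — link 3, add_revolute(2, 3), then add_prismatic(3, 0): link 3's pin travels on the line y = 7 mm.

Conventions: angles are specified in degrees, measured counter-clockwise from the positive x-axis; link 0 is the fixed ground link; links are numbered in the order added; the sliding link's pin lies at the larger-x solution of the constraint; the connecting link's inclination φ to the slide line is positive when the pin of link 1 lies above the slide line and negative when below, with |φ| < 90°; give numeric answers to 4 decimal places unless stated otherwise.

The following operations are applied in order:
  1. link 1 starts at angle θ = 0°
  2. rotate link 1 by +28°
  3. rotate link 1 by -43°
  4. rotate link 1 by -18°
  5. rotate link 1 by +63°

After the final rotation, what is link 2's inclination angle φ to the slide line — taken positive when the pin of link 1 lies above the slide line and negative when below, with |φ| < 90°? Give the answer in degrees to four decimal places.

geometry: r = 25 mm, L = 187 mm, e = 7 mm; θ starts at 0°
rotate link 1 by +28°: θ ← 0° +28° = 28°
rotate link 1 by -43°: θ ← 28° -43° = -15°
rotate link 1 by -18°: θ ← -15° -18° = -33°
rotate link 1 by +63°: θ ← -33° +63° = 30°
h = r sin θ − e = 12.500000 − 7 = 5.500000
sin φ = h / L = 5.500000 / 187 = 0.02941176
φ = arcsin(0.02941176) = 1.685413°

1.6854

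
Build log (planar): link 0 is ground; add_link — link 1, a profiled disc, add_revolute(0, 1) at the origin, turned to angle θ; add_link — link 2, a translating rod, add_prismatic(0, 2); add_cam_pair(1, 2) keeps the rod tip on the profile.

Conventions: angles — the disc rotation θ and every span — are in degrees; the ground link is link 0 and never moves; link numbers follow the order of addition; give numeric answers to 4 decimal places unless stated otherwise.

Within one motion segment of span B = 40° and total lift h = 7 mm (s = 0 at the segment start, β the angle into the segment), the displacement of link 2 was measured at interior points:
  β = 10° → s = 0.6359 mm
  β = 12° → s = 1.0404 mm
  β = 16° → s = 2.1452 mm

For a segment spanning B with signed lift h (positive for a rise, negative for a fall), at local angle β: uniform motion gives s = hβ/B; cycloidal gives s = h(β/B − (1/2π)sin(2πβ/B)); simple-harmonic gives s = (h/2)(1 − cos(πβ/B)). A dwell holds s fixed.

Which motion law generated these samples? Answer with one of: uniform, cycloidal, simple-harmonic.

candidates at β/B = r: uniform s = h·r (linear in β); cycloidal s = h·(r − sin(2πr)/(2π)); simple-harmonic s = (h/2)(1 − cos(πr))
β=10°: printed 0.6359 | uniform 1.7500, cycloidal 0.6359, simple-harmonic 1.0251
β=12°: printed 1.0404 | uniform 2.1000, cycloidal 1.0404, simple-harmonic 1.4428
β=16°: printed 2.1452 | uniform 2.8000, cycloidal 2.1452, simple-harmonic 2.4184
only one law matches every sample → cycloidal

cycloidal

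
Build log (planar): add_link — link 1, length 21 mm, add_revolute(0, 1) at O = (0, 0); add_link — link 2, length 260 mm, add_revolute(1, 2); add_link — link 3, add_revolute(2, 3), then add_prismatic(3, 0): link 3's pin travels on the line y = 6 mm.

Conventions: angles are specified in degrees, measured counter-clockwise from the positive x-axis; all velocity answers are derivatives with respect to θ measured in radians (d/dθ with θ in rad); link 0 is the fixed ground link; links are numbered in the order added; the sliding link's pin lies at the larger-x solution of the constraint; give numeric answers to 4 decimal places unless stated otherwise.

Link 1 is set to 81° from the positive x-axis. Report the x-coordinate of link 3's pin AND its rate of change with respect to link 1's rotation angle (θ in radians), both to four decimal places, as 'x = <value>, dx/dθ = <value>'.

geometry: r = 21 mm, L = 260 mm, e = 6 mm
crank pin P = (r cos θ, r sin θ) = (3.285124, 20.741455)
h = r sin θ − e = 20.741455 − 6 = 14.741455
x = r cos θ + √(L² − h²) = 3.285124 + 259.581759 = 262.866883
dx/dθ = −r sin θ − h·r cos θ/√(L² − h²) (θ in radians; h = 14.741455) = -20.928015

x = 262.8669, dx/dθ = -20.9280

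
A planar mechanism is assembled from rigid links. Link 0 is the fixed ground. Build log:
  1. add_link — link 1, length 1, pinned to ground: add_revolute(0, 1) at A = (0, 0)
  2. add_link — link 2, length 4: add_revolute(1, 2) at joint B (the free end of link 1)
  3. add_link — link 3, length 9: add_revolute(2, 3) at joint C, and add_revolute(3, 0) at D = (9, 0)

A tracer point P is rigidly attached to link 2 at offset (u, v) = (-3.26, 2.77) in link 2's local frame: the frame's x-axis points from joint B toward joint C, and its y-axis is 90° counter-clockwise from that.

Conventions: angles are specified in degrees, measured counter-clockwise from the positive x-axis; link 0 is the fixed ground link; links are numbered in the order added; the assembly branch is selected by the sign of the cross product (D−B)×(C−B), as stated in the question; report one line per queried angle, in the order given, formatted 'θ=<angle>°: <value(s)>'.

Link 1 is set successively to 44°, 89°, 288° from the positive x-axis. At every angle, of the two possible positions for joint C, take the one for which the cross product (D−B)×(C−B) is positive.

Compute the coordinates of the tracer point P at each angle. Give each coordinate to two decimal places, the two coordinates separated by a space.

A=(0,0), D=(9.00,0)
θ=44°: B = A + 1.00·(cos44°, sin44°) = (0.7193, 0.6947)
θ=44°: |BD| = 8.3097
θ=44°: circle(B,4.00) ∩ circle(D,9.00): a=0.2438, h=3.9926
θ=44°:   candidates: C₊=(1.2961,4.6529) cross=33.177; C₋=(0.6285,-3.3043) cross=-33.177
θ=44°:   branch + wants cross > 0 → take C=(1.2961,4.6529) (cross=33.177)
θ=44°: ex = (C−B)/|BC| = (0.1442,0.9896); ey = (-0.9896,0.1442)
θ=44°: P = B + -3.26·ex + 2.77·ey = (-2.4917,-2.1319)
θ=89°: B = A + 1.00·(cos89°, sin89°) = (0.0175, 0.9998)
θ=89°: |BD| = 9.0380
θ=89°: circle(B,4.00) ∩ circle(D,9.00): a=0.9231, h=3.8920
θ=89°:   candidates: C₊=(1.3654,4.7659) cross=35.176; C₋=(0.5043,-2.9704) cross=-35.176
θ=89°:   branch + wants cross > 0 → take C=(1.3654,4.7659) (cross=35.176)
θ=89°: ex = (C−B)/|BC| = (0.3370,0.9415); ey = (-0.9415,0.3370)
θ=89°: P = B + -3.26·ex + 2.77·ey = (-3.6891,-1.1360)
θ=288°: B = A + 1.00·(cos288°, sin288°) = (0.3090, -0.9511)
θ=288°: |BD| = 8.7429
θ=288°: circle(B,4.00) ∩ circle(D,9.00): a=0.6541, h=3.9462
θ=288°:   candidates: C₊=(0.5300,3.0428) cross=34.501; C₋=(1.3885,-4.8026) cross=-34.501
θ=288°:   branch + wants cross > 0 → take C=(0.5300,3.0428) (cross=34.501)
θ=288°: ex = (C−B)/|BC| = (0.0552,0.9985); ey = (-0.9985,0.0552)
θ=288°: P = B + -3.26·ex + 2.77·ey = (-2.6368,-4.0531)

θ=44°: -2.49 -2.13
θ=89°: -3.69 -1.14
θ=288°: -2.64 -4.05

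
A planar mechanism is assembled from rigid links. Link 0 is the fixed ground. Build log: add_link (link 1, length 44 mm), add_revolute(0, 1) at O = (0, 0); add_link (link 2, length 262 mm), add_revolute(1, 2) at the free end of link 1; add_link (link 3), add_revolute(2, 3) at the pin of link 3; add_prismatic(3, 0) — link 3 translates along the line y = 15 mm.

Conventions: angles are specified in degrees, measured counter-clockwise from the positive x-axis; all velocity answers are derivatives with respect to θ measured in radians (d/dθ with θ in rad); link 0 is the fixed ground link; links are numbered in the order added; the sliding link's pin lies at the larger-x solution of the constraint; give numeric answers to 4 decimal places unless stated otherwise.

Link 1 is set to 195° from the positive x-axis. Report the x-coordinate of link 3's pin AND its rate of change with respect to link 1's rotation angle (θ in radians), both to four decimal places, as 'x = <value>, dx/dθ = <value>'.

geometry: r = 44 mm, L = 262 mm, e = 15 mm
crank pin P = (r cos θ, r sin θ) = (-42.500736, -11.388038)
h = r sin θ − e = -11.388038 − 15 = -26.388038
x = r cos θ + √(L² − h²) = -42.500736 + 260.667741 = 218.167005
dx/dθ = −r sin θ − h·r cos θ/√(L² − h²) (θ in radians; h = -26.388038) = 7.085584

x = 218.1670, dx/dθ = 7.0856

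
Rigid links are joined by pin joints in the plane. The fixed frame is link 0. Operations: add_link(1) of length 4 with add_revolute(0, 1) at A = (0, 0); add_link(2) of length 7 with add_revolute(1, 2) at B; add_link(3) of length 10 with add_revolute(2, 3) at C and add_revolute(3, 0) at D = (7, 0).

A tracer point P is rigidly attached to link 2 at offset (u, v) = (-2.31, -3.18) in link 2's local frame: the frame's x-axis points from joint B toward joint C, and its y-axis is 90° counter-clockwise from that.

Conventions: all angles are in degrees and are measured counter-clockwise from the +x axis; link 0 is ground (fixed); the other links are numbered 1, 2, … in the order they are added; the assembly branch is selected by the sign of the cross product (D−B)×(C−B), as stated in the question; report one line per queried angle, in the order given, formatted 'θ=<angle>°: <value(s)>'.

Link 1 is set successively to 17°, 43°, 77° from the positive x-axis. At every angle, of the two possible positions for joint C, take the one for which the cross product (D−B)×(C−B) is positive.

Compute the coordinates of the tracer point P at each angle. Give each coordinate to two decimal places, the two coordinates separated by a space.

A=(0,0), D=(7.00,0)
θ=17°: B = A + 4.00·(cos17°, sin17°) = (3.8252, 1.1695)
θ=17°: |BD| = 3.3833
θ=17°: circle(B,7.00) ∩ circle(D,10.00): a=-5.8453, h=3.8513
θ=17°:   candidates: C₊=(-0.3285,6.8039) cross=13.030; C₋=(-2.9910,-0.4239) cross=-13.030
θ=17°:   branch + wants cross > 0 → take C=(-0.3285,6.8039) (cross=13.030)
θ=17°: ex = (C−B)/|BC| = (-0.5934,0.8049); ey = (-0.8049,-0.5934)
θ=17°: P = B + -2.31·ex + -3.18·ey = (7.7556,1.1971)
θ=43°: B = A + 4.00·(cos43°, sin43°) = (2.9254, 2.7280)
θ=43°: |BD| = 4.9035
θ=43°: circle(B,7.00) ∩ circle(D,10.00): a=-2.7486, h=6.4378
θ=43°:   candidates: C₊=(4.2230,9.6067) cross=31.568; C₋=(-2.9402,-1.0924) cross=-31.568
θ=43°:   branch + wants cross > 0 → take C=(4.2230,9.6067) (cross=31.568)
θ=43°: ex = (C−B)/|BC| = (0.1854,0.9827); ey = (-0.9827,0.1854)
θ=43°: P = B + -2.31·ex + -3.18·ey = (5.6221,-0.1314)
θ=77°: B = A + 4.00·(cos77°, sin77°) = (0.8998, 3.8975)
θ=77°: |BD| = 7.2390
θ=77°: circle(B,7.00) ∩ circle(D,10.00): a=0.0969, h=6.9993
θ=77°:   candidates: C₊=(4.7499,9.7436) cross=50.668; C₋=(-2.7870,-2.0529) cross=-50.668
θ=77°:   branch + wants cross > 0 → take C=(4.7499,9.7436) (cross=50.668)
θ=77°: ex = (C−B)/|BC| = (0.5500,0.8352); ey = (-0.8352,0.5500)
θ=77°: P = B + -2.31·ex + -3.18·ey = (2.2851,0.2192)

θ=17°: 7.76 1.20
θ=43°: 5.62 -0.13
θ=77°: 2.29 0.22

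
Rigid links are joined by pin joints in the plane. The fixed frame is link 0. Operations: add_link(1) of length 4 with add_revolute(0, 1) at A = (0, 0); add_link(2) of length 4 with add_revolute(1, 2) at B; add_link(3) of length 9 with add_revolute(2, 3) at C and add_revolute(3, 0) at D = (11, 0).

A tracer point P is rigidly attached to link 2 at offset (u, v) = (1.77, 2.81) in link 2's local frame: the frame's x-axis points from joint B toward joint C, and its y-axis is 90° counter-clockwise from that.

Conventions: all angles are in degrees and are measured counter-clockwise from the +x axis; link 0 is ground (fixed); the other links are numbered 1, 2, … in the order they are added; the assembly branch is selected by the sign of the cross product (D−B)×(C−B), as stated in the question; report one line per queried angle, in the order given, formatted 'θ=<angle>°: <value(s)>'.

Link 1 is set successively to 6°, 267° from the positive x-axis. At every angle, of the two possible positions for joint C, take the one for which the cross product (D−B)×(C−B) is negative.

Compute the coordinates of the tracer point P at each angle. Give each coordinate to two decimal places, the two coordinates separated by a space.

A=(0,0), D=(11.00,0)
θ=6°: B = A + 4.00·(cos6°, sin6°) = (3.9781, 0.4181)
θ=6°: |BD| = 7.0343
θ=6°: circle(B,4.00) ∩ circle(D,9.00): a=-1.1030, h=3.8449
θ=6°:   candidates: C₊=(3.1056,4.3218) cross=27.046; C₋=(2.6485,-3.3544) cross=-27.046
θ=6°:   branch - wants cross < 0 → take C=(2.6485,-3.3544) (cross=-27.046)
θ=6°: ex = (C−B)/|BC| = (-0.3324,-0.9431); ey = (0.9431,-0.3324)
θ=6°: P = B + 1.77·ex + 2.81·ey = (6.0400,-2.1853)
θ=267°: B = A + 4.00·(cos267°, sin267°) = (-0.2093, -3.9945)
θ=267°: |BD| = 11.8998
θ=267°: circle(B,4.00) ∩ circle(D,9.00): a=3.2188, h=2.3748
θ=267°:   candidates: C₊=(2.0255,-0.6771) cross=28.259; C₋=(3.6198,-5.1510) cross=-28.259
θ=267°:   branch - wants cross < 0 → take C=(3.6198,-5.1510) (cross=-28.259)
θ=267°: ex = (C−B)/|BC| = (0.9573,-0.2891); ey = (0.2891,0.9573)
θ=267°: P = B + 1.77·ex + 2.81·ey = (2.2975,-1.8163)

θ=6°: 6.04 -2.19
θ=267°: 2.30 -1.82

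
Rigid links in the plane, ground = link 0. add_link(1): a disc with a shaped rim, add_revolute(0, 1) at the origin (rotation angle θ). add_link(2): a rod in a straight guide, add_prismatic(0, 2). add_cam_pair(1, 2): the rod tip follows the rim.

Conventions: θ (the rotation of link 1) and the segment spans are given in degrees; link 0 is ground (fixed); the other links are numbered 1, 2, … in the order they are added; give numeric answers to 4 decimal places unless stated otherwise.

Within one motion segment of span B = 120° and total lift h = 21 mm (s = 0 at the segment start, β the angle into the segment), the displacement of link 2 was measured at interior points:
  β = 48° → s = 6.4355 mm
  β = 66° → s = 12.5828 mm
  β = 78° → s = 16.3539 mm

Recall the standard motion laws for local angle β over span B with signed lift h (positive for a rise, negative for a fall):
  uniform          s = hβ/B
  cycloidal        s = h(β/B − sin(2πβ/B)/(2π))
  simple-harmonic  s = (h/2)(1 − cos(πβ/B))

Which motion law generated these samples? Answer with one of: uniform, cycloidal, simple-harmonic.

candidates at β/B = r: uniform s = h·r (linear in β); cycloidal s = h·(r − sin(2πr)/(2π)); simple-harmonic s = (h/2)(1 − cos(πr))
β=48°: printed 6.4355 | uniform 8.4000, cycloidal 6.4355, simple-harmonic 7.2553
β=66°: printed 12.5828 | uniform 11.5500, cycloidal 12.5828, simple-harmonic 12.1426
β=78°: printed 16.3539 | uniform 13.6500, cycloidal 16.3539, simple-harmonic 15.2669
only one law matches every sample → cycloidal

cycloidal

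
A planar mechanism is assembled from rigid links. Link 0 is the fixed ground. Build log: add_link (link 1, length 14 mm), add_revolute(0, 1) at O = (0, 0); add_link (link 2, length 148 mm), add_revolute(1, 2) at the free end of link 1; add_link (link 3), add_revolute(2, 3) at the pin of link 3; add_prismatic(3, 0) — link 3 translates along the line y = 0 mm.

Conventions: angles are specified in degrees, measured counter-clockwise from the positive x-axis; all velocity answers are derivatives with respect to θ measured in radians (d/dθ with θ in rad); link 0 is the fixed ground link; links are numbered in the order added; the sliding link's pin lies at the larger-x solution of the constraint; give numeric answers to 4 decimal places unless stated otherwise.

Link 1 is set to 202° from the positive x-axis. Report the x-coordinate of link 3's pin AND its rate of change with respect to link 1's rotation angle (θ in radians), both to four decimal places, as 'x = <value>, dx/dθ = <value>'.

geometry: r = 14 mm, L = 148 mm, e = 0 mm
crank pin P = (r cos θ, r sin θ) = (-12.980574, -5.244492)
h = r sin θ − e = -5.244492 − 0 = -5.244492
x = r cos θ + √(L² − h²) = -12.980574 + 147.907050 = 134.926476
dx/dθ = −r sin θ − h·r cos θ/√(L² − h²) (θ in radians; h = -5.244492) = 4.784227

x = 134.9265, dx/dθ = 4.7842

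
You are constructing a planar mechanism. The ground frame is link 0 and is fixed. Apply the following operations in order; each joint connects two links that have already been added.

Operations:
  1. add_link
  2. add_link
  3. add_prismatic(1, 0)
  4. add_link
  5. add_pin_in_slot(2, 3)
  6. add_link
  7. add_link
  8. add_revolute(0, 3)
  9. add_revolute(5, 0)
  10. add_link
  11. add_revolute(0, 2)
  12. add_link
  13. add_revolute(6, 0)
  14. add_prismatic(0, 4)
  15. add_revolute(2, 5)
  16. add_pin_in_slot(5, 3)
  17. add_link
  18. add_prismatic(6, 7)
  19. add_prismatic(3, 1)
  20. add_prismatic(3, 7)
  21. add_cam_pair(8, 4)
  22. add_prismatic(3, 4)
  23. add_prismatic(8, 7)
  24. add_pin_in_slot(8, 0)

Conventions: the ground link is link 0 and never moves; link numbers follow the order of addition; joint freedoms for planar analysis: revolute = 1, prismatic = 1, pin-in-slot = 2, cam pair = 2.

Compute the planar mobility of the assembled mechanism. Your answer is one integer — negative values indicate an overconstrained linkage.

(L,J1,J2)=(1,0,0); link0 fixed
link1: (2,0,0)
link2: (3,0,0)
P 1-0 [J1]: (3,1,0)
link3: (4,1,0)
PS 2-3 [J2]: (4,1,1)
link4: (5,1,1)
link5: (6,1,1)
R 0-3 [J1]: (6,2,1)
R 5-0 [J1]: (6,3,1)
link6: (7,3,1)
R 0-2 [J1]: (7,4,1)
link7: (8,4,1)
R 6-0 [J1]: (8,5,1)
P 0-4 [J1]: (8,6,1)
R 2-5 [J1]: (8,7,1)
PS 5-3 [J2]: (8,7,2)
link8: (9,7,2)
P 6-7 [J1]: (9,8,2)
P 3-1 [J1]: (9,9,2)
P 3-7 [J1]: (9,10,2)
C 8-4 [J2]: (9,10,3)
P 3-4 [J1]: (9,11,3)
P 8-7 [J1]: (9,12,3)
PS 8-0 [J2]: (9,12,4)
Grübler: 3·8 − 2·12 − 4 = -4

M = -4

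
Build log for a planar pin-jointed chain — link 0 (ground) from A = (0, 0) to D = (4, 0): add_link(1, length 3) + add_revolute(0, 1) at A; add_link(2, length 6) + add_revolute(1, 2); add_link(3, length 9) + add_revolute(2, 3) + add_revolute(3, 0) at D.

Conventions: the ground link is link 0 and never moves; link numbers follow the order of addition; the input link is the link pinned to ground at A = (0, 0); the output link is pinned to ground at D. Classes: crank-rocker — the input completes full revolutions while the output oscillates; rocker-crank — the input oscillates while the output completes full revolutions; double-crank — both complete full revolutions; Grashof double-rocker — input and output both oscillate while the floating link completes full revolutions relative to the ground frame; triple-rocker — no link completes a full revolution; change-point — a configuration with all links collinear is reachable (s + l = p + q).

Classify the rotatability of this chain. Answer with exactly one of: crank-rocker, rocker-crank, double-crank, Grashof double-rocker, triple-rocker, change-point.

lengths: ground=4, input=3, coupler=6, output=9
sorted: s=3 (shortest), l=9 (longest), p+q=10
s + l = 12 vs p + q = 10
s + l > p + q → non-Grashof → no link fully rotates → triple-rocker

triple-rocker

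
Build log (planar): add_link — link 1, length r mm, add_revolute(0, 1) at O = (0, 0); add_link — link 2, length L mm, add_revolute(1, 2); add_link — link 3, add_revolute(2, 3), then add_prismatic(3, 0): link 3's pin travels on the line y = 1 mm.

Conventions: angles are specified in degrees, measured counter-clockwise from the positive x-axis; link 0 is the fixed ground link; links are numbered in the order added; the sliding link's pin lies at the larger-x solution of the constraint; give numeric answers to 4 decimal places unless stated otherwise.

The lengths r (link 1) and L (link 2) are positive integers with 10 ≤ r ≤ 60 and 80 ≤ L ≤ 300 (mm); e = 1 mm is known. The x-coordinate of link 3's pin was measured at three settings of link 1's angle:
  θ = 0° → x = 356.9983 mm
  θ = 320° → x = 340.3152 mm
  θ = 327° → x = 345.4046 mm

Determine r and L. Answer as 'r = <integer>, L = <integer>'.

constraint per measurement: (x − r cos θ)² + (r sin θ − e)² = L²
subtracting the θ₁ and θ₂ equations cancels the r² and L² terms:
r = (x₁² − x₂²) / (2[(x₁cos θ₁ + e sin θ₁) − (x₂cos θ₂ + e sin θ₂)]) = 60.0000 → r = 60
L² = (x₁ − r cos θ₁)² + (r sin θ₁ − e)² = 88208.9902 → L = 297.0000 → L = 297
check at θ₃=327°: x = 345.4046 (printed 345.4046) ✓

r = 60, L = 297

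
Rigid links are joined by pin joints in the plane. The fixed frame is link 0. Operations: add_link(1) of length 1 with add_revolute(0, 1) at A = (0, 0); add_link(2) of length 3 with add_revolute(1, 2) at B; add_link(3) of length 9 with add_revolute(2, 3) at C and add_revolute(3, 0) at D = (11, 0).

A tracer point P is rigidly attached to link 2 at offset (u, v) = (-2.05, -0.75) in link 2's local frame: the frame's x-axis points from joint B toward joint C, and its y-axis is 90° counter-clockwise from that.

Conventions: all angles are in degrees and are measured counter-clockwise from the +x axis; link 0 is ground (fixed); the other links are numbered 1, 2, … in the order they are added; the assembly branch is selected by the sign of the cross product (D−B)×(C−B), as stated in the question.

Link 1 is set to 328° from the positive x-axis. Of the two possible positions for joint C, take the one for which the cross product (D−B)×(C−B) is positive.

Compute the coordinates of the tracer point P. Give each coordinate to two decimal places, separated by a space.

A=(0,0), D=(11.00,0)
B = A + 1.00·(cos328°, sin328°) = (0.8480, -0.5299)
|BD| = 10.1658
circle(B,3.00) ∩ circle(D,9.00): a=1.5416, h=2.5736
  candidates: C₊=(2.2534,2.1206) cross=26.163; C₋=(2.5217,-3.0197) cross=-26.163
  branch + wants cross > 0 → take C=(2.2534,2.1206) (cross=26.163)
ex = (C−B)/|BC| = (0.4684,0.8835); ey = (-0.8835,0.4684)
P = B + -2.05·ex + -0.75·ey = (0.5504,-2.6924)

0.55 -2.69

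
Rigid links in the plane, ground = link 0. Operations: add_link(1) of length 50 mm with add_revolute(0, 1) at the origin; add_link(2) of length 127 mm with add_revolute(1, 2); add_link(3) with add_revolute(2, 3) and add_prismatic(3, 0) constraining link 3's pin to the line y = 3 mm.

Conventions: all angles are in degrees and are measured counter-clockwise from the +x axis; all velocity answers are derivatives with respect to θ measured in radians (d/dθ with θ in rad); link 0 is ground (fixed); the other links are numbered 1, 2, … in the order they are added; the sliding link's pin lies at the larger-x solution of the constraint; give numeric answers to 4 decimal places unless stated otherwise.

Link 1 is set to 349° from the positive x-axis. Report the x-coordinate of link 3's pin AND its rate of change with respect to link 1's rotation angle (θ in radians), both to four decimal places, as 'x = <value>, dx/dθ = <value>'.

geometry: r = 50 mm, L = 127 mm, e = 3 mm
crank pin P = (r cos θ, r sin θ) = (49.081359, -9.540450)
h = r sin θ − e = -9.540450 − 3 = -12.540450
x = r cos θ + √(L² − h²) = 49.081359 + 126.379338 = 175.460697
dx/dθ = −r sin θ − h·r cos θ/√(L² − h²) (θ in radians; h = -12.540450) = 14.410726

x = 175.4607, dx/dθ = 14.4107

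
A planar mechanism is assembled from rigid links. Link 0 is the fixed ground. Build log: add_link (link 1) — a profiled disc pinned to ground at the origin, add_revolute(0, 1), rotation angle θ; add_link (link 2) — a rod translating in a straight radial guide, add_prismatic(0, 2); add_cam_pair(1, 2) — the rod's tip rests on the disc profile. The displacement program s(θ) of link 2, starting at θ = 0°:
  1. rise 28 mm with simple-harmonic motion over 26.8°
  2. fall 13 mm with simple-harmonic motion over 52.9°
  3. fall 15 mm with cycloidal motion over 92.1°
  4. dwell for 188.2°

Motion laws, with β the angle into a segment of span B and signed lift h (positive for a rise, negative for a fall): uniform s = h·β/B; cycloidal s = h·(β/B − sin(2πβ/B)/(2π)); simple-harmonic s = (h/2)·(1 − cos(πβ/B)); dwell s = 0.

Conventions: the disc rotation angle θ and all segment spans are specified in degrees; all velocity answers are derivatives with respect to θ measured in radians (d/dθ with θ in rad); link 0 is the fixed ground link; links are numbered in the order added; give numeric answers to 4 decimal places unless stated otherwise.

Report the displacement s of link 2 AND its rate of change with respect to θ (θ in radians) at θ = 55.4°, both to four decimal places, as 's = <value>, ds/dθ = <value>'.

seg 1 [0°–26.8°] simple-harmonic, h=28: full span → s += 28 → s = 28.0000
seg 2 [26.8°–79.7°] simple-harmonic, h=-13: θ=55.4° here. β=28.6, B=52.9. -13/2·(1 − cos(π·0.5406)) = -7.3277 → s = 20.6723
velocity in seg [26.8°–79.7°] (simple-harmonic), θ in radians: β = 28.6° = 0.4992 rad, B = 52.9° = 0.9233 rad; ds/dθ = (πh/(2B)) sin(πβ/B) = (π·(-13)/(2·0.9233)) sin(π·0.5406) = -21.937160 mm/rad

s = 20.6723, ds/dθ = -21.9372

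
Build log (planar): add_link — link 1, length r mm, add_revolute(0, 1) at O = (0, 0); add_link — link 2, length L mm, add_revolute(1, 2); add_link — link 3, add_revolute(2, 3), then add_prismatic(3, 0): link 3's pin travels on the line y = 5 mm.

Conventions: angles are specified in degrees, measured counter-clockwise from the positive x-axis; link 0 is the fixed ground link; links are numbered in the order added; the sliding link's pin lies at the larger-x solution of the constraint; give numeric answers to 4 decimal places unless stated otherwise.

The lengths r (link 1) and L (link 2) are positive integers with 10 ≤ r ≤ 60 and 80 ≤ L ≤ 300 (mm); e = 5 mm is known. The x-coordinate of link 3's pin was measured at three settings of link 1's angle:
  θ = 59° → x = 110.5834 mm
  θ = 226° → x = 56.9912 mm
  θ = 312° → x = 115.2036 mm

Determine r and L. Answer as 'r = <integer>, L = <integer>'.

constraint per measurement: (x − r cos θ)² + (r sin θ − e)² = L²
subtracting the θ₁ and θ₂ equations cancels the r² and L² terms:
r = (x₁² − x₂²) / (2[(x₁cos θ₁ + e sin θ₁) − (x₂cos θ₂ + e sin θ₂)]) = 43.0000 → r = 43
L² = (x₁ − r cos θ₁)² + (r sin θ₁ − e)² = 8836.0055 → L = 94.0000 → L = 94
check at θ₃=312°: x = 115.2036 (printed 115.2036) ✓

r = 43, L = 94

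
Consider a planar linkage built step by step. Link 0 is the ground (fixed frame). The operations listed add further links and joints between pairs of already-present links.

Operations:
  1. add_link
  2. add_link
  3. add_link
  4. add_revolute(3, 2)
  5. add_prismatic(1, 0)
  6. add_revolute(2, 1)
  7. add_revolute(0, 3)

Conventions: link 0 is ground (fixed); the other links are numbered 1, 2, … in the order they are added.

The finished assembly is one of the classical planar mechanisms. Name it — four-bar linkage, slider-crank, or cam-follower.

links: 4 (incl. ground); joints: 3 revolute, 1 prismatic, 0 higher (cam) pair, forming one closed loop
4 links, 3 revolutes + 1 prismatic in one loop → slider-crank

slider-crank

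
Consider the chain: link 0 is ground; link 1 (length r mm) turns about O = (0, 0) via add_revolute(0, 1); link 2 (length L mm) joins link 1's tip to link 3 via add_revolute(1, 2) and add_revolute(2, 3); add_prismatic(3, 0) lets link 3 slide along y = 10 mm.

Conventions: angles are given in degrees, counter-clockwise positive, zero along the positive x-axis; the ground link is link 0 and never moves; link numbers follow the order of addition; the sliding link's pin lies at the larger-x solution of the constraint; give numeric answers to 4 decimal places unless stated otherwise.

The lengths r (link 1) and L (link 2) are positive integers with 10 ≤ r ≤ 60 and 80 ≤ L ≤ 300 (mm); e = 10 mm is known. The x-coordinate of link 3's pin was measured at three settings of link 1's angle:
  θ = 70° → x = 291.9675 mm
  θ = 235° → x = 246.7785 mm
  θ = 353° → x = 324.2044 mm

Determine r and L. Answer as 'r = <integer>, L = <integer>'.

constraint per measurement: (x − r cos θ)² + (r sin θ − e)² = L²
subtracting the θ₁ and θ₂ equations cancels the r² and L² terms:
r = (x₁² − x₂²) / (2[(x₁cos θ₁ + e sin θ₁) − (x₂cos θ₂ + e sin θ₂)]) = 47.0000 → r = 47
L² = (x₁ − r cos θ₁)² + (r sin θ₁ − e)² = 77283.9860 → L = 278.0000 → L = 278
check at θ₃=353°: x = 324.2044 (printed 324.2044) ✓

r = 47, L = 278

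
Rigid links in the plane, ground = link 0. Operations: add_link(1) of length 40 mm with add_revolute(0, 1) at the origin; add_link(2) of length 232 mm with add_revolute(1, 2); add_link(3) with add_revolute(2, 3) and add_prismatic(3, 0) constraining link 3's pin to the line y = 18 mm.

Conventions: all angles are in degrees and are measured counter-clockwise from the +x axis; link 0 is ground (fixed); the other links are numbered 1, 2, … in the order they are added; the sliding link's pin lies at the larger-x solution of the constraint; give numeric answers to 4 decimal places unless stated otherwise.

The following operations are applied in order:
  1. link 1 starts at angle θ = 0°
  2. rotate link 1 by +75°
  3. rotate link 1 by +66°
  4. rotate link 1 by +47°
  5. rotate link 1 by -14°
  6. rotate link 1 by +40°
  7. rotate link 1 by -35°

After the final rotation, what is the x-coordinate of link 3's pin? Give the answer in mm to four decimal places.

geometry: r = 40 mm, L = 232 mm, e = 18 mm; θ starts at 0°
rotate link 1 by +75°: θ ← 0° +75° = 75°
rotate link 1 by +66°: θ ← 75° +66° = 141°
rotate link 1 by +47°: θ ← 141° +47° = 188°
rotate link 1 by -14°: θ ← 188° -14° = 174°
rotate link 1 by +40°: θ ← 174° +40° = 214°
rotate link 1 by -35°: θ ← 214° -35° = 179°
crank pin P = (r cos θ, r sin θ) = (-39.993908, 0.698096)
h = r sin θ − e = 0.698096 − 18 = -17.301904
x = r cos θ + √(L² − h²) = -39.993908 + 231.353937 = 191.360029

191.3600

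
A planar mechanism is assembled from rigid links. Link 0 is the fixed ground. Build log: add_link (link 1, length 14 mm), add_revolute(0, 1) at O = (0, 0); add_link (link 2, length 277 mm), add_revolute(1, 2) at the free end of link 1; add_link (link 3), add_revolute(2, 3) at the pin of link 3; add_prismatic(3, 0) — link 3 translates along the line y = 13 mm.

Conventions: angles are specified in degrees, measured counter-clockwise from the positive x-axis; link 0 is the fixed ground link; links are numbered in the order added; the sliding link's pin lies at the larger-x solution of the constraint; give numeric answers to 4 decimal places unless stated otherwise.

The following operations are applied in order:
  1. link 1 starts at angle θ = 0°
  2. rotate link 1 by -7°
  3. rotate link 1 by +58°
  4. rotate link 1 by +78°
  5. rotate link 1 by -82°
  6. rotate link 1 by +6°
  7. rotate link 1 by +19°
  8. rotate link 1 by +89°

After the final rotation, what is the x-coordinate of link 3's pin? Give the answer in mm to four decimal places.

geometry: r = 14 mm, L = 277 mm, e = 13 mm; θ starts at 0°
rotate link 1 by -7°: θ ← 0° -7° = -7°
rotate link 1 by +58°: θ ← -7° +58° = 51°
rotate link 1 by +78°: θ ← 51° +78° = 129°
rotate link 1 by -82°: θ ← 129° -82° = 47°
rotate link 1 by +6°: θ ← 47° +6° = 53°
rotate link 1 by +19°: θ ← 53° +19° = 72°
rotate link 1 by +89°: θ ← 72° +89° = 161°
crank pin P = (r cos θ, r sin θ) = (-13.237260, 4.557954)
h = r sin θ − e = 4.557954 − 13 = -8.442046
x = r cos θ + √(L² − h²) = -13.237260 + 276.871327 = 263.634067

263.6341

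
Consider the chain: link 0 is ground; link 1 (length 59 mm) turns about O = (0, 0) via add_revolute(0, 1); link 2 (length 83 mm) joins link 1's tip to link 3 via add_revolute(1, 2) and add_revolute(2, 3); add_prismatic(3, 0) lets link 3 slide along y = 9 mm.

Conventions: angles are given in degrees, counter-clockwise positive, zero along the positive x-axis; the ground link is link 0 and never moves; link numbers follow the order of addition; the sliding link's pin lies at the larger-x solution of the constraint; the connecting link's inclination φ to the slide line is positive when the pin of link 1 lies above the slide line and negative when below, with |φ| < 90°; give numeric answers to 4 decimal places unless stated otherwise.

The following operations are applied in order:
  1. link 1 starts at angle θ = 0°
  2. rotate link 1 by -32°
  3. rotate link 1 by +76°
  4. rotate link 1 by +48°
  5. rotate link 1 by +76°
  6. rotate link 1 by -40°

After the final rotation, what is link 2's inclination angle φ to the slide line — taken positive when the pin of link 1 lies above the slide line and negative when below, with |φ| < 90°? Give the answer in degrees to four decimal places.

geometry: r = 59 mm, L = 83 mm, e = 9 mm; θ starts at 0°
rotate link 1 by -32°: θ ← 0° -32° = -32°
rotate link 1 by +76°: θ ← -32° +76° = 44°
rotate link 1 by +48°: θ ← 44° +48° = 92°
rotate link 1 by +76°: θ ← 92° +76° = 168°
rotate link 1 by -40°: θ ← 168° -40° = 128°
h = r sin θ − e = 46.492634 − 9 = 37.492634
sin φ = h / L = 37.492634 / 83 = 0.45171849
φ = arcsin(0.45171849) = 26.853994°

26.8540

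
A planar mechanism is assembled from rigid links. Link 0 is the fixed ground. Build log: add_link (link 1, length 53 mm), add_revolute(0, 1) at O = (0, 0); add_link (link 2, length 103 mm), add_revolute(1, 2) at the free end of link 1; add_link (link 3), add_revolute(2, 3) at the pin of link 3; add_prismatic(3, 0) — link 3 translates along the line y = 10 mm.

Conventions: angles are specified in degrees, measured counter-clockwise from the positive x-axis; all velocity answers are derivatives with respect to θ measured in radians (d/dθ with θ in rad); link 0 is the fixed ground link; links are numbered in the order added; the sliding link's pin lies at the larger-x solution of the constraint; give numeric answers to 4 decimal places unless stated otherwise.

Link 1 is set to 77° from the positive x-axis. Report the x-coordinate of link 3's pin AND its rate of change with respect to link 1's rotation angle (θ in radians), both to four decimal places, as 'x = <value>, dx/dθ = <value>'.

geometry: r = 53 mm, L = 103 mm, e = 10 mm
crank pin P = (r cos θ, r sin θ) = (11.922406, 51.641613)
h = r sin θ − e = 51.641613 − 10 = 41.641613
x = r cos θ + √(L² − h²) = 11.922406 + 94.207091 = 106.129497
dx/dθ = −r sin θ − h·r cos θ/√(L² − h²) (θ in radians; h = 41.641613) = -56.911580

x = 106.1295, dx/dθ = -56.9116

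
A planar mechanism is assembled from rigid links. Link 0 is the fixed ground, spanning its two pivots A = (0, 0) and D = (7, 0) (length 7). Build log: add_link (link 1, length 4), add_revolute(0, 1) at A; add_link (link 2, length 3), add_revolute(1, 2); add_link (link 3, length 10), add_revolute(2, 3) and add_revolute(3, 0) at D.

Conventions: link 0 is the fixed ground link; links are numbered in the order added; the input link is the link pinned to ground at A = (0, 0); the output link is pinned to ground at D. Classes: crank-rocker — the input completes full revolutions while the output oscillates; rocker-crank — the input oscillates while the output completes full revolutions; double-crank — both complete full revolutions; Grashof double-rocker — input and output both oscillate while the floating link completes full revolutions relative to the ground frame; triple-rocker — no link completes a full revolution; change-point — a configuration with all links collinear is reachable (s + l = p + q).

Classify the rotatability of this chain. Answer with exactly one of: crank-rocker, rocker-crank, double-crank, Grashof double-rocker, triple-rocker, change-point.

lengths: ground=7, input=4, coupler=3, output=10
sorted: s=3 (shortest), l=10 (longest), p+q=11
s + l = 13 vs p + q = 11
s + l > p + q → non-Grashof → no link fully rotates → triple-rocker

triple-rocker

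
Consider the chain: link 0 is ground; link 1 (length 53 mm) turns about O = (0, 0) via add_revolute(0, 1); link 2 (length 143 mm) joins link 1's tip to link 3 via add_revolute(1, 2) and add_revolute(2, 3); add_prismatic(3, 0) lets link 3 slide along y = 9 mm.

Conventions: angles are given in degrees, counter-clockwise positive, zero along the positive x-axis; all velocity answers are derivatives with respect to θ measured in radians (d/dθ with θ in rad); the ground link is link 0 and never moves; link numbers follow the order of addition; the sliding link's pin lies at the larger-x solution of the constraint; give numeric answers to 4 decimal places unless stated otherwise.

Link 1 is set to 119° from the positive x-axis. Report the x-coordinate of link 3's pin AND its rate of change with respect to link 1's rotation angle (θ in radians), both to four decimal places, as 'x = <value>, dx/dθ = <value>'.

geometry: r = 53 mm, L = 143 mm, e = 9 mm
crank pin P = (r cos θ, r sin θ) = (-25.694910, 46.354844)
h = r sin θ − e = 46.354844 − 9 = 37.354844
x = r cos θ + √(L² − h²) = -25.694910 + 138.034835 = 112.339925
dx/dθ = −r sin θ − h·r cos θ/√(L² − h²) (θ in radians; h = 37.354844) = -39.401314

x = 112.3399, dx/dθ = -39.4013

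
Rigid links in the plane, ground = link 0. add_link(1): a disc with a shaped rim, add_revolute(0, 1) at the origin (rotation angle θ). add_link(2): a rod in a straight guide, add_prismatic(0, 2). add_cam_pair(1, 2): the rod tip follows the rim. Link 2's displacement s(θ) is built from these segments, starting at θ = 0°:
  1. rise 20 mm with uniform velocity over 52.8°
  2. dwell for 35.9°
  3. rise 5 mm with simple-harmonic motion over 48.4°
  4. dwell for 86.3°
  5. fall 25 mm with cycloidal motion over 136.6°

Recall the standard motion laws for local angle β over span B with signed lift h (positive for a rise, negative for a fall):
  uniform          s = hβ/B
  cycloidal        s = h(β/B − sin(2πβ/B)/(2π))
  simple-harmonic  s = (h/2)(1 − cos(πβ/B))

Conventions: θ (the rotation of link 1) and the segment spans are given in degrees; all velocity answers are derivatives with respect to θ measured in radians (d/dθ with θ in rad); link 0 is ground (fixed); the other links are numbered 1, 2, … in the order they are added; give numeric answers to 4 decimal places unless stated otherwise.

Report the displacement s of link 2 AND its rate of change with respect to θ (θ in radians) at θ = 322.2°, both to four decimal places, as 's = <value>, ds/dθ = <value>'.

segment 1 (0° to 52.8°, uniform, h = 20) is passed completely: s = 0.0000 + (20) = 20.0000
segment 2 (52.8° to 88.7°, dwell): s unchanged at 20.0000
segment 3 (88.7° to 137.1°, simple-harmonic, h = 5) is passed completely: s = 20.0000 + (5) = 25.0000
segment 4 (137.1° to 223.4°, dwell): s unchanged at 25.0000
θ = 322.2° falls in segment 5 (223.4° to 360°, cycloidal, h = -25): β = 322.2 − 223.4 = 98.8°, B = 136.6°; Δs = -25·(0.7233 − sin(2π·0.7233)/(2π)) = -22.0049; s = 25.0000 − 22.0049 = 2.9951
velocity in seg [223.4°–360°] (cycloidal), θ in radians: β = 98.8° = 1.7244 rad, B = 136.6° = 2.3841 rad; ds/dθ = (h/B)(1 − cos(2πβ/B)) = ((-25)/2.3841)(1 − cos(2π·0.7233)) = -12.238283 mm/rad

s = 2.9951, ds/dθ = -12.2383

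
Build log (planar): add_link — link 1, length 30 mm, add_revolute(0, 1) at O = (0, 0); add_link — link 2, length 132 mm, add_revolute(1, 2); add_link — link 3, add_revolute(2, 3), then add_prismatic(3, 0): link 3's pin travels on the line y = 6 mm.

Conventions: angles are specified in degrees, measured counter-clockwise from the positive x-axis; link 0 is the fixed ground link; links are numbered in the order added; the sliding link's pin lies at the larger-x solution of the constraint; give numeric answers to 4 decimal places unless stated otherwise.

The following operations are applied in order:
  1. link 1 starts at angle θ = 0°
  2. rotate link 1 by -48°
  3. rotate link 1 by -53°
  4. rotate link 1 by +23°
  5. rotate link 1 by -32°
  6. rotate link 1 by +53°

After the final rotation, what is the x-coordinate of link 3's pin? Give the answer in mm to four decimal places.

geometry: r = 30 mm, L = 132 mm, e = 6 mm; θ starts at 0°
rotate link 1 by -48°: θ ← 0° -48° = -48°
rotate link 1 by -53°: θ ← -48° -53° = -101°
rotate link 1 by +23°: θ ← -101° +23° = -78°
rotate link 1 by -32°: θ ← -78° -32° = -110°
rotate link 1 by +53°: θ ← -110° +53° = -57°
crank pin P = (r cos θ, r sin θ) = (16.339171, -25.160117)
h = r sin θ − e = -25.160117 − 6 = -31.160117
x = r cos θ + √(L² − h²) = 16.339171 + 128.269432 = 144.608603

144.6086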